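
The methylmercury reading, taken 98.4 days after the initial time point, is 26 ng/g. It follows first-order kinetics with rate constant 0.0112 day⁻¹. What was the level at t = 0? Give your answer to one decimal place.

78.3 ng/g

t½ = ln 2 / λ = 0.69315 / 0.0112 ≈ 61.888 days.
Number of half-lives elapsed: n = 98.4/61.888 ≈ 1.59.
A₀ = A × 2^n = 26 × 2^1.59 = 26 × 3.0104 ≈ 78.271 ng/g.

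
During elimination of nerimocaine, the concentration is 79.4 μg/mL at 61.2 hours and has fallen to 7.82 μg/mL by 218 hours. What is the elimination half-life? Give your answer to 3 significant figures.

46.9 hours

Over Δt = 218 − 61.2 = 156.8 hours, the level fell by a factor of 79.4/7.82 ≈ 10.153.
n = log₂(10.153) ≈ 3.3439 half-lives, so t½ = 156.8/3.3439 ≈ 46.891 hours.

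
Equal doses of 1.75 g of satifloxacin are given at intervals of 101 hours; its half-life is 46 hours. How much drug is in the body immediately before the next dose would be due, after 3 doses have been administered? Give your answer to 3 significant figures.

The 3 doses were given 303, 202, 101 hours ago.
Total = 1.75·(1/2)^(303/46) + 1.75·(1/2)^(202/46) + 1.75·(1/2)^(101/46)
      = 0.018204 + 0.083392 + 0.38202 ≈ 0.48361 g.

0.484 g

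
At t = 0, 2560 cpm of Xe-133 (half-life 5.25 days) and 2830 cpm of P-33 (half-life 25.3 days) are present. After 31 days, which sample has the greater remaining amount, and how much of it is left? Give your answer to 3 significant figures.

P-33, 1210 cpm

Xe-133: 2560 × (1/2)^5.9048 ≈ 42.73 cpm.
P-33: 2830 × (1/2)^1.2253 ≈ 1210.4 cpm.
P-33 has more remaining, at ≈ 1210.4 cpm.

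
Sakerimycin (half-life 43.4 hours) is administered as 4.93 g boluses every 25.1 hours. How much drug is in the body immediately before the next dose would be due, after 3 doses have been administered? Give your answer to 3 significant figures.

6.99 g

The 3 doses were given 75.3, 50.2, 25.1 hours ago.
Total = 4.93·(1/2)^(75.3/43.4) + 4.93·(1/2)^(50.2/43.4) + 4.93·(1/2)^(25.1/43.4)
      = 1.481 + 2.2113 + 3.3018 ≈ 6.9941 g.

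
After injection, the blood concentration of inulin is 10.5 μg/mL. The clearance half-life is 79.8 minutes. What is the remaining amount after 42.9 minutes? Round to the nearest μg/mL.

Number of half-lives: n = 42.9/79.8 ≈ 0.53759.
Remaining = 10.5 × (1/2)^0.53759 = 10.5 × 0.68892 ≈ 7.2336 μg/mL.

7 μg/mL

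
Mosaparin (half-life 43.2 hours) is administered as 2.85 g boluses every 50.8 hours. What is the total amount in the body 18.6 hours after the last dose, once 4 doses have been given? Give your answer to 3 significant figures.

3.65 g

The 4 doses were given 171, 120.2, 69.4, 18.6 hours ago.
Total = 2.85·(1/2)^(171/43.2) + 2.85·(1/2)^(120.2/43.2) + 2.85·(1/2)^(69.4/43.2) + 2.85·(1/2)^(18.6/43.2)
      = 0.18334 + 0.41424 + 0.93594 + 2.1146 ≈ 3.6482 g.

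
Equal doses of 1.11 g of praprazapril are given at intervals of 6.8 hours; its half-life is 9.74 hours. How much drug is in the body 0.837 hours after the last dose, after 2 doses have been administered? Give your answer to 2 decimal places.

1.69 g

The 2 doses were given 7.637, 0.837 hours ago.
Total = 1.11·(1/2)^(7.637/9.74) + 1.11·(1/2)^(0.837/9.74)
      = 0.6446 + 1.0458 ≈ 1.6904 g.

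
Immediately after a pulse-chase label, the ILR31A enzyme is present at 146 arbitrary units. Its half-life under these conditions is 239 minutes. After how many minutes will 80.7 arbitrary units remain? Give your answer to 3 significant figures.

Fraction remaining = 80.7/146 ≈ 0.55274.
n = log₂(146/80.7) = ln(1.8092)/ln 2 ≈ 0.85533 half-lives.
t = n × t½ = 0.85533 × 239 ≈ 204.42 minutes.

204 minutes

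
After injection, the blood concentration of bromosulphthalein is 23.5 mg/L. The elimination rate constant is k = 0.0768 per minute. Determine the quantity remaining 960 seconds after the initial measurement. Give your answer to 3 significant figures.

6.88 mg/L

t½ = ln 2 / k = 0.69315 / 0.0768 ≈ 9.0254 minutes.
Convert the elapsed time: 960 seconds = 16 minutes.
Number of half-lives: n = 16/9.0254 ≈ 1.7728.
Remaining = 23.5 × (1/2)^1.7728 = 23.5 × 0.29264 ≈ 6.8771 mg/L.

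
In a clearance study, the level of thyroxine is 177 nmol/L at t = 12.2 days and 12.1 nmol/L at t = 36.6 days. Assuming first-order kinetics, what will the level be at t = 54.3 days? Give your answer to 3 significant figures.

1.73 nmol/L

Over Δt = 36.6 − 12.2 = 24.4 days, the level fell by a factor of 177/12.1 ≈ 14.628.
n = log₂(14.628) ≈ 3.8707 half-lives, so t½ = 24.4/3.8707 ≈ 6.3038 days.
From t = 36.6 to t = 54.3: 12.1 × (1/2)^((54.3−36.6)/6.3038) ≈ 1.728 nmol/L.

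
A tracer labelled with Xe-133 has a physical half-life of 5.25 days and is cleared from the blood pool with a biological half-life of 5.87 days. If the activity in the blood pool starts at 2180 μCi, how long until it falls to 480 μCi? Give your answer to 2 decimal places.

6.05 days

1/t_eff = 1/t_phys + 1/t_biol = 1/5.25 + 1/5.87 = 0.36083 per day.
t_eff = 5.25 × 5.87 / (5.25 + 5.87) ≈ 2.7714 days.
n = log₂(2180/480) ≈ 2.1832; t = 2.1832 × 2.7714 ≈ 6.0505 days.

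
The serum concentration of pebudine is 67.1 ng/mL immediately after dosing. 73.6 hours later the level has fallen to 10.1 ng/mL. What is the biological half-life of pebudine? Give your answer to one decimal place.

26.9 hours

A/A₀ = 10.1/67.1 ≈ 0.15052.
n = log₂(6.6436) ≈ 2.732 half-lives elapsed in 73.6 hours.
t½ = 73.6/2.732 ≈ 26.94 hours.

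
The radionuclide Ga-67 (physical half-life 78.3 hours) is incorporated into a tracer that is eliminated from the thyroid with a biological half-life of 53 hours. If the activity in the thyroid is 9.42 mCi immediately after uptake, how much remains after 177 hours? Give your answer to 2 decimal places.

0.19 mCi

1/t_eff = 1/t_phys + 1/t_biol = 1/78.3 + 1/53 = 0.031639 per hour.
t_eff = 78.3 × 53 / (78.3 + 53) ≈ 31.606 hours.
Remaining = 9.42 × (1/2)^(177/31.606) = 9.42 × (1/2)^5.6002 ≈ 0.19419 mCi.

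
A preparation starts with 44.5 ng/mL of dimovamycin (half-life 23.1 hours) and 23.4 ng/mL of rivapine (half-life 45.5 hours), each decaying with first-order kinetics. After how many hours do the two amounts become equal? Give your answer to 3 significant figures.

Set 44.5·(1/2)^(t/23.1) = 23.4·(1/2)^(t/45.5).
Taking log₂: log₂(44.5/23.4) = t·(1/23.1 − 1/45.5).
log₂(1.9017) = 0.9273; 1/23.1 − 1/45.5 = 0.021312.
t = 0.9273 / 0.021312 ≈ 43.511 hours.

43.5 hours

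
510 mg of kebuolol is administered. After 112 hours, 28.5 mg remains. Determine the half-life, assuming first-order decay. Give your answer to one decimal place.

A/A₀ = 28.5/510 ≈ 0.055882.
n = log₂(17.895) ≈ 4.1615 half-lives elapsed in 112 hours.
t½ = 112/4.1615 ≈ 26.914 hours.

26.9 hours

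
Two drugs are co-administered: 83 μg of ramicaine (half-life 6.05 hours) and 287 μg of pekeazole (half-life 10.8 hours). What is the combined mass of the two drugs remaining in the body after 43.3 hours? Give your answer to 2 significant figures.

ramicaine: 83 × (1/2)^(43.3/6.05) = 83 × (1/2)^7.157 ≈ 0.58157 μg.
pekeazole: 287 × (1/2)^(43.3/10.8) = 287 × (1/2)^4.0093 ≈ 17.823 μg.
Total = 0.58157 + 17.823 ≈ 18.404 μg.

18 μg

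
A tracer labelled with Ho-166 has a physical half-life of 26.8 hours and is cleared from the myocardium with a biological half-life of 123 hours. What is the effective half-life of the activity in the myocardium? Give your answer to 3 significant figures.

22.0 hours

1/t_eff = 1/t_phys + 1/t_biol = 1/26.8 + 1/123 = 0.045444 per hour.
t_eff = 26.8 × 123 / (26.8 + 123) ≈ 22.005 hours.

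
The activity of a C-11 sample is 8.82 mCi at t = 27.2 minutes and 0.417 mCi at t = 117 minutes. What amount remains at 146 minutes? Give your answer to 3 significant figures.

Over Δt = 117 − 27.2 = 89.8 minutes, the level fell by a factor of 8.82/0.417 ≈ 21.151.
n = log₂(21.151) ≈ 4.4027 half-lives, so t½ = 89.8/4.4027 ≈ 20.397 minutes.
From t = 117 to t = 146: 0.417 × (1/2)^((146−117)/20.397) ≈ 0.15564 mCi.

0.156 mCi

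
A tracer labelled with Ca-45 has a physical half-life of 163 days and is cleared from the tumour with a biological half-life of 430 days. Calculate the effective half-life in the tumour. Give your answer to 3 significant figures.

118 days

1/t_eff = 1/t_phys + 1/t_biol = 1/163 + 1/430 = 0.0084606 per day.
t_eff = 163 × 430 / (163 + 430) ≈ 118.2 days.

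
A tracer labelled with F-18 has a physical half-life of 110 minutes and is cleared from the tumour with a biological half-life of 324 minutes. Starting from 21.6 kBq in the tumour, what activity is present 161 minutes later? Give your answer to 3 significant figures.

5.55 kBq

1/t_eff = 1/t_phys + 1/t_biol = 1/110 + 1/324 = 0.012177 per minute.
t_eff = 110 × 324 / (110 + 324) ≈ 82.12 minutes.
Remaining = 21.6 × (1/2)^(161/82.12) = 21.6 × (1/2)^1.9605 ≈ 5.5497 kBq.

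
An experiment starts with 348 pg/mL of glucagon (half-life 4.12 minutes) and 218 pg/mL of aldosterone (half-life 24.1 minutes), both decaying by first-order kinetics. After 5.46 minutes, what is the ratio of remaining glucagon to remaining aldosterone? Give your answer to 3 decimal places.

glucagon: 348 × (1/2)^(5.46/4.12) = 348 × (1/2)^1.3252 ≈ 138.88 pg/mL.
aldosterone: 218 × (1/2)^(5.46/24.1) = 218 × (1/2)^0.22656 ≈ 186.32 pg/mL.
Ratio ≈ 138.88 / 186.32 ≈ 0.74539.

0.745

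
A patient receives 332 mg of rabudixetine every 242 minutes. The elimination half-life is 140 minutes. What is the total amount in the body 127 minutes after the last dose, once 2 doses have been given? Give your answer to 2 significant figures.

The 2 doses were given 369, 127 minutes ago.
Total = 332·(1/2)^(369/140) + 332·(1/2)^(127/140)
      = 53.421 + 177.04 ≈ 230.46 mg.

230 mg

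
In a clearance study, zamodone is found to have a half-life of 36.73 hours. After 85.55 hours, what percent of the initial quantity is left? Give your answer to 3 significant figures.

19.9%

n = 85.55/36.73 ≈ 2.3292 half-lives.
Fraction remaining = (1/2)^2.3292 ≈ 0.199, i.e. 19.9%.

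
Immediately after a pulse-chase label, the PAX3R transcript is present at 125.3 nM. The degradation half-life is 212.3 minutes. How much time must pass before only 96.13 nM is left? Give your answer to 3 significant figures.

81.2 minutes

Fraction remaining = 96.13/125.3 ≈ 0.7672.
n = log₂(125.3/96.13) = ln(1.3034)/ln 2 ≈ 0.38233 half-lives.
t = n × t½ = 0.38233 × 212.3 ≈ 81.168 minutes.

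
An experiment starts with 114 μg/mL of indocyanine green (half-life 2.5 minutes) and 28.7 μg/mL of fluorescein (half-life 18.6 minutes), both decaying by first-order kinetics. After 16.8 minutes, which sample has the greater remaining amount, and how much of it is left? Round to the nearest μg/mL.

fluorescein, 15 μg/mL

indocyanine green: 114 × (1/2)^6.72 ≈ 1.0814 μg/mL.
fluorescein: 28.7 × (1/2)^0.90323 ≈ 15.346 μg/mL.
Fluorescein has more remaining, at ≈ 15.346 μg/mL.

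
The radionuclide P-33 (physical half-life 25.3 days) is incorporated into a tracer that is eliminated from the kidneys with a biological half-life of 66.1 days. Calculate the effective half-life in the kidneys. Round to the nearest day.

1/t_eff = 1/t_phys + 1/t_biol = 1/25.3 + 1/66.1 = 0.054654 per day.
t_eff = 25.3 × 66.1 / (25.3 + 66.1) ≈ 18.297 days.

18 days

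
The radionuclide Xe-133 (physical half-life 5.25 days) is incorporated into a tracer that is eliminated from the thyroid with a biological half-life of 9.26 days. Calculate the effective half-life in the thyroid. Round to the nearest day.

3 days

1/t_eff = 1/t_phys + 1/t_biol = 1/5.25 + 1/9.26 = 0.29847 per day.
t_eff = 5.25 × 9.26 / (5.25 + 9.26) ≈ 3.3504 days.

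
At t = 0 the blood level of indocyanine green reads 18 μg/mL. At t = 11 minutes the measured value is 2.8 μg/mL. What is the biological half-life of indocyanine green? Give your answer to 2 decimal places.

4.10 minutes

A/A₀ = 2.8/18 ≈ 0.15556.
n = log₂(6.4286) ≈ 2.6845 half-lives elapsed in 11 minutes.
t½ = 11/2.6845 ≈ 4.0976 minutes.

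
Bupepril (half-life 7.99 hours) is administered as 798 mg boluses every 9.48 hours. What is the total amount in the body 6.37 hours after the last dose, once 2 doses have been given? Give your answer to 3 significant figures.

The 2 doses were given 15.85, 6.37 hours ago.
Total = 798·(1/2)^(15.85/7.99) + 798·(1/2)^(6.37/7.99)
      = 201.76 + 459.21 ≈ 660.97 mg.

661 mg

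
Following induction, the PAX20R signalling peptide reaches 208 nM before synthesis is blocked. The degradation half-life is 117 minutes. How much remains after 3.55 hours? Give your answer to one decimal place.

Convert the elapsed time: 3.55 hours = 213 minutes.
Number of half-lives: n = 213/117 ≈ 1.8205.
Remaining = 208 × (1/2)^1.8205 = 208 × 0.28312 ≈ 58.889 nM.

58.9 nM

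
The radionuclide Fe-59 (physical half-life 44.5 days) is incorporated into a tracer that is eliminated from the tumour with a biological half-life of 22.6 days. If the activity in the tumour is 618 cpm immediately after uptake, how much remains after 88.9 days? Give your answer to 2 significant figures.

10 cpm

1/t_eff = 1/t_phys + 1/t_biol = 1/44.5 + 1/22.6 = 0.06672 per day.
t_eff = 44.5 × 22.6 / (44.5 + 22.6) ≈ 14.988 days.
Remaining = 618 × (1/2)^(88.9/14.988) = 618 × (1/2)^5.9314 ≈ 10.127 cpm.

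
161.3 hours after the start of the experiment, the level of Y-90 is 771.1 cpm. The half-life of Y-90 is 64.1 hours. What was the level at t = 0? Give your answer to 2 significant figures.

4400 cpm

Number of half-lives elapsed: n = 161.3/64.1 ≈ 2.5164.
A₀ = A × 2^n = 771.1 × 2^2.5164 = 771.1 × 5.7214 ≈ 4411.8 cpm.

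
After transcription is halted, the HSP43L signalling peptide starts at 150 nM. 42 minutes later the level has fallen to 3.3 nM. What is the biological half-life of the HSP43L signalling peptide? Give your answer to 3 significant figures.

7.63 minutes

A/A₀ = 3.3/150 ≈ 0.022.
n = log₂(45.455) ≈ 5.5064 half-lives elapsed in 42 minutes.
t½ = 42/5.5064 ≈ 7.6276 minutes.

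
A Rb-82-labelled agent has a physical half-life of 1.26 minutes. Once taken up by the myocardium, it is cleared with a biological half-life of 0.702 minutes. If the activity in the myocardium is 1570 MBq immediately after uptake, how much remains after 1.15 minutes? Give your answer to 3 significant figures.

1/t_eff = 1/t_phys + 1/t_biol = 1/1.26 + 1/0.702 = 2.2182 per minute.
t_eff = 1.26 × 0.702 / (1.26 + 0.702) ≈ 0.45083 minutes.
Remaining = 1570 × (1/2)^(1.15/0.45083) = 1570 × (1/2)^2.5509 ≈ 267.92 MBq.

268 MBq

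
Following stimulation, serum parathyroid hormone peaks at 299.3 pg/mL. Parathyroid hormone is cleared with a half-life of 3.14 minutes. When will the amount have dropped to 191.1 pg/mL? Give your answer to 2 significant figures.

Fraction remaining = 191.1/299.3 ≈ 0.63849.
n = log₂(299.3/191.1) = ln(1.5662)/ln 2 ≈ 0.64726 half-lives.
t = n × t½ = 0.64726 × 3.14 ≈ 2.0324 minutes.

2.0 minutes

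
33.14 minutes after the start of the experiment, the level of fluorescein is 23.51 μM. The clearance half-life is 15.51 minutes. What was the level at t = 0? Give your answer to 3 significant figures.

Number of half-lives elapsed: n = 33.14/15.51 ≈ 2.1367.
A₀ = A × 2^n = 23.51 × 2^2.1367 = 23.51 × 4.3975 ≈ 103.39 μM.

103 μM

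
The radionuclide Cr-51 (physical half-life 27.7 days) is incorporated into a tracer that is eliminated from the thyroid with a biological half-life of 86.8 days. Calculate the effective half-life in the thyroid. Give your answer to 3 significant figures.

21.0 days

1/t_eff = 1/t_phys + 1/t_biol = 1/27.7 + 1/86.8 = 0.047622 per day.
t_eff = 27.7 × 86.8 / (27.7 + 86.8) ≈ 20.999 days.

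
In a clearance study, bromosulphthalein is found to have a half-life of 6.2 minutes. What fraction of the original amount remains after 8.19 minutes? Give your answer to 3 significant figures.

n = 8.19/6.2 ≈ 1.321 half-lives.
Fraction remaining = (1/2)^1.321 ≈ 0.40027.

0.400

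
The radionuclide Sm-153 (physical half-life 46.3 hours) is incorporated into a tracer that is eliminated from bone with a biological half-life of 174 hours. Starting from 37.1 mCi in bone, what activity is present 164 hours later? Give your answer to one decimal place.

1/t_eff = 1/t_phys + 1/t_biol = 1/46.3 + 1/174 = 0.027345 per hour.
t_eff = 46.3 × 174 / (46.3 + 174) ≈ 36.569 hours.
Remaining = 37.1 × (1/2)^(164/36.569) = 37.1 × (1/2)^4.4846 ≈ 1.6571 mCi.

1.7 mCi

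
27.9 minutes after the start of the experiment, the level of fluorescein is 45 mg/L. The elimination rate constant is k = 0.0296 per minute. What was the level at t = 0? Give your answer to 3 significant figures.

103 mg/L

t½ = ln 2 / k = 0.69315 / 0.0296 ≈ 23.417 minutes.
Number of half-lives elapsed: n = 27.9/23.417 ≈ 1.1914.
A₀ = A × 2^n = 45 × 2^1.1914 = 45 × 2.2838 ≈ 102.77 mg/L.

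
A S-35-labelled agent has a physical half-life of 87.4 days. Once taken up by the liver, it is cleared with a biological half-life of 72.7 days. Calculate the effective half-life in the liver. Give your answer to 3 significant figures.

39.7 days

1/t_eff = 1/t_phys + 1/t_biol = 1/87.4 + 1/72.7 = 0.025197 per day.
t_eff = 87.4 × 72.7 / (87.4 + 72.7) ≈ 39.688 days.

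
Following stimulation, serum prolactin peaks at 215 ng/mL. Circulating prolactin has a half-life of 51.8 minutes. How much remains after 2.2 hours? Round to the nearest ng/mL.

Convert the elapsed time: 2.2 hours = 132 minutes.
Number of half-lives: n = 132/51.8 ≈ 2.5483.
Remaining = 215 × (1/2)^2.5483 = 215 × 0.17096 ≈ 36.757 ng/mL.

37 ng/mL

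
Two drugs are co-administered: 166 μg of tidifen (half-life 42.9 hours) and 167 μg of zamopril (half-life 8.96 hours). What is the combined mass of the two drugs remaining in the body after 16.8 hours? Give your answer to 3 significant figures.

172 μg

tidifen: 166 × (1/2)^(16.8/42.9) = 166 × (1/2)^0.39161 ≈ 126.54 μg.
zamopril: 167 × (1/2)^(16.8/8.96) = 167 × (1/2)^1.875 ≈ 45.529 μg.
Total = 126.54 + 45.529 ≈ 172.07 μg.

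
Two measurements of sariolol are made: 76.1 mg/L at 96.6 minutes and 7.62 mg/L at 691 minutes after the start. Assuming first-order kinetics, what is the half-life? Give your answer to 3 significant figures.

179 minutes

Over Δt = 691 − 96.6 = 594.4 minutes, the level fell by a factor of 76.1/7.62 ≈ 9.9869.
n = log₂(9.9869) ≈ 3.32 half-lives, so t½ = 594.4/3.32 ≈ 179.03 minutes.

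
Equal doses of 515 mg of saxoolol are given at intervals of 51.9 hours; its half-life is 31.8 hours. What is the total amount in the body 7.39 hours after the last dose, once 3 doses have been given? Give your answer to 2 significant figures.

The 3 doses were given 111.19, 59.29, 7.39 hours ago.
Total = 515·(1/2)^(111.19/31.8) + 515·(1/2)^(59.29/31.8) + 515·(1/2)^(7.39/31.8)
      = 45.629 + 141.43 + 438.38 ≈ 625.44 mg.

630 mg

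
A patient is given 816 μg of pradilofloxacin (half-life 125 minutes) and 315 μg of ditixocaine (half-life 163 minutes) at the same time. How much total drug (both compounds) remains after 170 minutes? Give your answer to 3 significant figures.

pradilofloxacin: 816 × (1/2)^(170/125) = 816 × (1/2)^1.36 ≈ 317.9 μg.
ditixocaine: 315 × (1/2)^(170/163) = 315 × (1/2)^1.0429 ≈ 152.88 μg.
Total = 317.9 + 152.88 ≈ 470.78 μg.

471 μg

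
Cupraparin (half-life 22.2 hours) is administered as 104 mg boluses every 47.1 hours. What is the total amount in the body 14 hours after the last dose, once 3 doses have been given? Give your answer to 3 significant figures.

The 3 doses were given 108.2, 61.1, 14 hours ago.
Total = 104·(1/2)^(108.2/22.2) + 104·(1/2)^(61.1/22.2) + 104·(1/2)^(14/22.2)
      = 3.5469 + 15.436 + 67.173 ≈ 86.155 mg.

86.2 mg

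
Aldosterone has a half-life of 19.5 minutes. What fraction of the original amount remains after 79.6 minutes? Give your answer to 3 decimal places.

n = 79.6/19.5 ≈ 4.0821 half-lives.
Fraction remaining = (1/2)^4.0821 ≈ 0.059045.

0.059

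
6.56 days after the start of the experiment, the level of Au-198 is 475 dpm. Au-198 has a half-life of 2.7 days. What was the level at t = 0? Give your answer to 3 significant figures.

Number of half-lives elapsed: n = 6.56/2.7 ≈ 2.4296.
A₀ = A × 2^n = 475 × 2^2.4296 = 475 × 5.3876 ≈ 2559.1 dpm.

2560 dpm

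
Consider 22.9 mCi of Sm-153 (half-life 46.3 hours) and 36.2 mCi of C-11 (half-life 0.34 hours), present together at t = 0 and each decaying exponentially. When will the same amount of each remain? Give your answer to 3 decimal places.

Set 22.9·(1/2)^(t/46.3) = 36.2·(1/2)^(t/0.34).
Taking log₂: log₂(22.9/36.2) = t·(1/46.3 − 1/0.34).
log₂(0.6326) = -0.66064; 1/46.3 − 1/0.34 = -2.9196.
t = -0.66064 / -2.9196 ≈ 0.22628 hours.

0.226 hours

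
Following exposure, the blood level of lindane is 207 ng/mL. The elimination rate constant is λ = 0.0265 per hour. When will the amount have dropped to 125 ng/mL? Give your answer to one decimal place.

19.0 hours

t½ = ln 2 / λ = 0.69315 / 0.0265 ≈ 26.156 hours.
Fraction remaining = 125/207 ≈ 0.60386.
n = log₂(207/125) = ln(1.656)/ln 2 ≈ 0.7277 half-lives.
t = n × t½ = 0.7277 × 26.156 ≈ 19.034 hours.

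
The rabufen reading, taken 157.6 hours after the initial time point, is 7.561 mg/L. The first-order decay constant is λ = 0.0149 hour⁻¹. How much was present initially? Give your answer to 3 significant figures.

79.1 mg/L

t½ = ln 2 / λ = 0.69315 / 0.0149 ≈ 46.52 hours.
Number of half-lives elapsed: n = 157.6/46.52 ≈ 3.3878.
A₀ = A × 2^n = 7.561 × 2^3.3878 = 7.561 × 10.467 ≈ 79.142 mg/L.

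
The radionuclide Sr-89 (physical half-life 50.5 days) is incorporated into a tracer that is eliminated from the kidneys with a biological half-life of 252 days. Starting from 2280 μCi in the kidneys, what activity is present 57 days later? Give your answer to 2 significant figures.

1/t_eff = 1/t_phys + 1/t_biol = 1/50.5 + 1/252 = 0.02377 per day.
t_eff = 50.5 × 252 / (50.5 + 252) ≈ 42.069 days.
Remaining = 2280 × (1/2)^(57/42.069) = 2280 × (1/2)^1.3549 ≈ 891.39 μCi.

890 μCi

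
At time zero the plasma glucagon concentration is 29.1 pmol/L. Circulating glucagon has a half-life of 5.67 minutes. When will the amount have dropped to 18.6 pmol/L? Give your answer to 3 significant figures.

3.66 minutes

Fraction remaining = 18.6/29.1 ≈ 0.63918.
n = log₂(29.1/18.6) = ln(1.5645)/ln 2 ≈ 0.64572 half-lives.
t = n × t½ = 0.64572 × 5.67 ≈ 3.6612 minutes.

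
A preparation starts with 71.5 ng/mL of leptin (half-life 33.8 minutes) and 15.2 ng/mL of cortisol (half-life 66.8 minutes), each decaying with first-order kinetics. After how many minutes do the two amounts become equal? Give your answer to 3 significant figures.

153 minutes

Set 71.5·(1/2)^(t/33.8) = 15.2·(1/2)^(t/66.8).
Taking log₂: log₂(71.5/15.2) = t·(1/33.8 − 1/66.8).
log₂(4.7039) = 2.2339; 1/33.8 − 1/66.8 = 0.014616.
t = 2.2339 / 0.014616 ≈ 152.84 minutes.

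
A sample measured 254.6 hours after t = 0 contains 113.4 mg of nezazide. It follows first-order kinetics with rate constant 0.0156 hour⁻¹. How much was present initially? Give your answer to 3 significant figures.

6020 mg

t½ = ln 2 / λ = 0.69315 / 0.0156 ≈ 44.433 hours.
Number of half-lives elapsed: n = 254.6/44.433 ≈ 5.73.
A₀ = A × 2^n = 113.4 × 2^5.73 = 113.4 × 53.078 ≈ 6019 mg.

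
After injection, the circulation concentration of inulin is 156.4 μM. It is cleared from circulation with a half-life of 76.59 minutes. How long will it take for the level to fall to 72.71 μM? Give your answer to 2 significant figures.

Fraction remaining = 72.71/156.4 ≈ 0.4649.
n = log₂(156.4/72.71) = ln(2.151)/ln 2 ≈ 1.105 half-lives.
t = n × t½ = 1.105 × 76.59 ≈ 84.633 minutes.

85 minutes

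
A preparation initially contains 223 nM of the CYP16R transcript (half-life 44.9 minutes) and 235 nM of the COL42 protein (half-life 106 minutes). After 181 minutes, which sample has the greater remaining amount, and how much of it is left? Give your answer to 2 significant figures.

CYP16R transcript: 223 × (1/2)^4.0312 ≈ 13.64 nM.
COL42 protein: 235 × (1/2)^1.7075 ≈ 71.952 nM.
COL42 protein has more remaining, at ≈ 71.952 nM.

COL42 protein, 72 nM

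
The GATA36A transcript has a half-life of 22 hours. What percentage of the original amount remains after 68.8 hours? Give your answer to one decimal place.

11.4%

n = 68.8/22 ≈ 3.1273 half-lives.
Fraction remaining = (1/2)^3.1273 ≈ 0.11445, i.e. 11.445%.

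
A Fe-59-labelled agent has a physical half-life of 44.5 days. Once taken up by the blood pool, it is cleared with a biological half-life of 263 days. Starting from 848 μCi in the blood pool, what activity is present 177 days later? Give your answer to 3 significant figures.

33.8 μCi

1/t_eff = 1/t_phys + 1/t_biol = 1/44.5 + 1/263 = 0.026274 per day.
t_eff = 44.5 × 263 / (44.5 + 263) ≈ 38.06 days.
Remaining = 848 × (1/2)^(177/38.06) = 848 × (1/2)^4.6505 ≈ 33.763 μCi.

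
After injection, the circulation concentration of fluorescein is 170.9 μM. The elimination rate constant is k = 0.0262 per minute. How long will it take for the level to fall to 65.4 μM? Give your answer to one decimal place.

36.7 minutes

t½ = ln 2 / k = 0.69315 / 0.0262 ≈ 26.456 minutes.
Fraction remaining = 65.4/170.9 ≈ 0.38268.
n = log₂(170.9/65.4) = ln(2.6131)/ln 2 ≈ 1.3858 half-lives.
t = n × t½ = 1.3858 × 26.456 ≈ 36.662 minutes.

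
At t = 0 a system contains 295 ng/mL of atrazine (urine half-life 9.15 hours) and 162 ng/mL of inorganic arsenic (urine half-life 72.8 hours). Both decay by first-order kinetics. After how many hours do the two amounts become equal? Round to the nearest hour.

9 hours

Set 295·(1/2)^(t/9.15) = 162·(1/2)^(t/72.8).
Taking log₂: log₂(295/162) = t·(1/9.15 − 1/72.8).
log₂(1.821) = 0.86472; 1/9.15 − 1/72.8 = 0.095553.
t = 0.86472 / 0.095553 ≈ 9.0496 hours.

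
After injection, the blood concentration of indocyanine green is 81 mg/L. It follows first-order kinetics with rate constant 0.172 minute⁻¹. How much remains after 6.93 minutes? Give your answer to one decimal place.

t½ = ln 2 / λ = 0.69315 / 0.172 ≈ 4.0299 minutes.
Number of half-lives: n = 6.93/4.0299 ≈ 1.7196.
Remaining = 81 × (1/2)^1.7196 = 81 × 0.30363 ≈ 24.594 mg/L.

24.6 mg/L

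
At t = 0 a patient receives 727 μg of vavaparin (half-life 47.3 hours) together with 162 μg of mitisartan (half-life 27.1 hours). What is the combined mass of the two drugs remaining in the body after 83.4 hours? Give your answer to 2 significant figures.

vavaparin: 727 × (1/2)^(83.4/47.3) = 727 × (1/2)^1.7632 ≈ 214.17 μg.
mitisartan: 162 × (1/2)^(83.4/27.1) = 162 × (1/2)^3.0775 ≈ 19.191 μg.
Total = 214.17 + 19.191 ≈ 233.36 μg.

230 μg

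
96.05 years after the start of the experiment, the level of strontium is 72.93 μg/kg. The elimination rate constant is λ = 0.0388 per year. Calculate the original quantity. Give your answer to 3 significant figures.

t½ = ln 2 / λ = 0.69315 / 0.0388 ≈ 17.865 years.
Number of half-lives elapsed: n = 96.05/17.865 ≈ 5.3765.
A₀ = A × 2^n = 72.93 × 2^5.3765 = 72.93 × 41.543 ≈ 3029.8 μg/kg.

3030 μg/kg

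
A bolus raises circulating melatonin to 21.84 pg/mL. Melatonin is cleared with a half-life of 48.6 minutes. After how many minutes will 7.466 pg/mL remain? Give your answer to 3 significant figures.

75.3 minutes

Fraction remaining = 7.466/21.84 ≈ 0.34185.
n = log₂(21.84/7.466) = ln(2.9253)/ln 2 ≈ 1.5486 half-lives.
t = n × t½ = 1.5486 × 48.6 ≈ 75.26 minutes.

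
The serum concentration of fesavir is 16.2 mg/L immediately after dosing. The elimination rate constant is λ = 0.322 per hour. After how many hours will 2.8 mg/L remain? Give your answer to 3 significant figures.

5.45 hours

t½ = ln 2 / λ = 0.69315 / 0.322 ≈ 2.1526 hours.
Fraction remaining = 2.8/16.2 ≈ 0.17284.
n = log₂(16.2/2.8) = ln(5.7857)/ln 2 ≈ 2.5325 half-lives.
t = n × t½ = 2.5325 × 2.1526 ≈ 5.4515 hours.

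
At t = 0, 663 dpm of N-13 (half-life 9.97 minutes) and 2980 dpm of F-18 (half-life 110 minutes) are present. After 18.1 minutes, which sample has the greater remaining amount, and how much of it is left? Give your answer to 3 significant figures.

F-18, 2660 dpm

N-13: 663 × (1/2)^1.8154 ≈ 188.37 dpm.
F-18: 2980 × (1/2)^0.16455 ≈ 2658.8 dpm.
F-18 has more remaining, at ≈ 2658.8 dpm.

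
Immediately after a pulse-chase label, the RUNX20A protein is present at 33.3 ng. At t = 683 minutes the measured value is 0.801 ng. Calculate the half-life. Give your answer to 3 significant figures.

127 minutes

A/A₀ = 0.801/33.3 ≈ 0.024054.
n = log₂(41.573) ≈ 5.3776 half-lives elapsed in 683 minutes.
t½ = 683/5.3776 ≈ 127.01 minutes.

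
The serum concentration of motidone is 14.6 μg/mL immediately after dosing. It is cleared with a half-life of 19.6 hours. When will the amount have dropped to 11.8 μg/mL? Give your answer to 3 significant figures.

Fraction remaining = 11.8/14.6 ≈ 0.80822.
n = log₂(14.6/11.8) = ln(1.2373)/ln 2 ≈ 0.30718 half-lives.
t = n × t½ = 0.30718 × 19.6 ≈ 6.0208 hours.

6.02 hours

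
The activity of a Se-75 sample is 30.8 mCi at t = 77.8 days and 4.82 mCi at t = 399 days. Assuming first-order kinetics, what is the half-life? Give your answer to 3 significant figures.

120 days

Over Δt = 399 − 77.8 = 321.2 days, the level fell by a factor of 30.8/4.82 ≈ 6.39.
n = log₂(6.39) ≈ 2.6758 half-lives, so t½ = 321.2/2.6758 ≈ 120.04 days.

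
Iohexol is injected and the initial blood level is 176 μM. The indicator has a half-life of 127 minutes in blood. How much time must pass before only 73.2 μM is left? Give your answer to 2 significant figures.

Fraction remaining = 73.2/176 ≈ 0.41591.
n = log₂(176/73.2) = ln(2.4044)/ln 2 ≈ 1.2657 half-lives.
t = n × t½ = 1.2657 × 127 ≈ 160.74 minutes.

160 minutes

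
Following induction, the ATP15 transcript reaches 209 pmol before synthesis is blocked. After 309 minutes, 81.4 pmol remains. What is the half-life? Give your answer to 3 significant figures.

A/A₀ = 81.4/209 ≈ 0.38947.
n = log₂(2.5676) ≈ 1.3604 half-lives elapsed in 309 minutes.
t½ = 309/1.3604 ≈ 227.14 minutes.

227 minutes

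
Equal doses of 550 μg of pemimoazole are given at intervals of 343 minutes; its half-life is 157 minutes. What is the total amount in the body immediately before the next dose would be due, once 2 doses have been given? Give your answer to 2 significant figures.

The 2 doses were given 686, 343 minutes ago.
Total = 550·(1/2)^(686/157) + 550·(1/2)^(343/157)
      = 26.609 + 120.98 ≈ 147.59 μg.

150 μg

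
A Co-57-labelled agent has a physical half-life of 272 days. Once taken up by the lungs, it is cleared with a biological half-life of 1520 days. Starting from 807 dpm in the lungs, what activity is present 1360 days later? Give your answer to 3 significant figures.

1/t_eff = 1/t_phys + 1/t_biol = 1/272 + 1/1520 = 0.0043344 per day.
t_eff = 272 × 1520 / (272 + 1520) ≈ 230.71 days.
Remaining = 807 × (1/2)^(1360/230.71) = 807 × (1/2)^5.8947 ≈ 13.564 dpm.

13.6 dpm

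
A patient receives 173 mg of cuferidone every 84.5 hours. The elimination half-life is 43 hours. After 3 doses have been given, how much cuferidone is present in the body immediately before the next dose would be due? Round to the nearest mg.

59 mg

The 3 doses were given 253.5, 169, 84.5 hours ago.
Total = 173·(1/2)^(253.5/43) + 173·(1/2)^(169/43) + 173·(1/2)^(84.5/43)
      = 2.9065 + 11.348 + 44.309 ≈ 58.563 mg.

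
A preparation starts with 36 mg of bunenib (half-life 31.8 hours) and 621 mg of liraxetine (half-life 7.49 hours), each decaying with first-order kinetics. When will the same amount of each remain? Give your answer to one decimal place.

Set 36·(1/2)^(t/31.8) = 621·(1/2)^(t/7.49).
Taking log₂: log₂(36/621) = t·(1/31.8 − 1/7.49).
log₂(0.057971) = -4.1085; 1/31.8 − 1/7.49 = -0.10206.
t = -4.1085 / -0.10206 ≈ 40.254 hours.

40.3 hours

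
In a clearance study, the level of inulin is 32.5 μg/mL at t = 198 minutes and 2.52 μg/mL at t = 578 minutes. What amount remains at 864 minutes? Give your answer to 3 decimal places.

0.368 μg/mL

Over Δt = 578 − 198 = 380 minutes, the level fell by a factor of 32.5/2.52 ≈ 12.897.
n = log₂(12.897) ≈ 3.6889 half-lives, so t½ = 380/3.6889 ≈ 103.01 minutes.
From t = 578 to t = 864: 2.52 × (1/2)^((864−578)/103.01) ≈ 0.3678 μg/mL.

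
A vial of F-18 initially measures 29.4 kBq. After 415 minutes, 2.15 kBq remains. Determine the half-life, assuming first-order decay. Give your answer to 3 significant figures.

110 minutes

A/A₀ = 2.15/29.4 ≈ 0.073129.
n = log₂(13.674) ≈ 3.7734 half-lives elapsed in 415 minutes.
t½ = 415/3.7734 ≈ 109.98 minutes.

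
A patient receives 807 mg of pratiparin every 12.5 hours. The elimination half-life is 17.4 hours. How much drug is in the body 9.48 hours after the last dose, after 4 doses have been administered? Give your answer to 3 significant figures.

1220 mg

The 4 doses were given 46.98, 34.48, 21.98, 9.48 hours ago.
Total = 807·(1/2)^(46.98/17.4) + 807·(1/2)^(34.48/17.4) + 807·(1/2)^(21.98/17.4) + 807·(1/2)^(9.48/17.4)
      = 124.19 + 204.34 + 336.21 + 553.18 ≈ 1217.9 mg.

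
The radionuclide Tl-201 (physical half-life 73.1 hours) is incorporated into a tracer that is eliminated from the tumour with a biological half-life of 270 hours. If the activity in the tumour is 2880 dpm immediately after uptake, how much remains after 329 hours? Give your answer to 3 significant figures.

1/t_eff = 1/t_phys + 1/t_biol = 1/73.1 + 1/270 = 0.017384 per hour.
t_eff = 73.1 × 270 / (73.1 + 270) ≈ 57.526 hours.
Remaining = 2880 × (1/2)^(329/57.526) = 2880 × (1/2)^5.7192 ≈ 54.669 dpm.

54.7 dpm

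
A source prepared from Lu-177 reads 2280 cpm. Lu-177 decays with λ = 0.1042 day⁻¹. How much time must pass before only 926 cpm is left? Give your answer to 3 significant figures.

8.65 days

t½ = ln 2 / λ = 0.69315 / 0.1042 ≈ 6.6521 days.
Fraction remaining = 926/2280 ≈ 0.40614.
n = log₂(2280/926) = ln(2.4622)/ln 2 ≈ 1.2999 half-lives.
t = n × t½ = 1.2999 × 6.6521 ≈ 8.6474 days.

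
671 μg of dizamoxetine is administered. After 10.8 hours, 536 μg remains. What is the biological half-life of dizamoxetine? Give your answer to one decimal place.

33.3 hours

A/A₀ = 536/671 ≈ 0.79881.
n = log₂(1.2519) ≈ 0.32408 half-lives elapsed in 10.8 hours.
t½ = 10.8/0.32408 ≈ 33.325 hours.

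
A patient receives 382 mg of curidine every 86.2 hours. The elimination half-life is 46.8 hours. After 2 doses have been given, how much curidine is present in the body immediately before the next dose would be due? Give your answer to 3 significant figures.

136 mg

The 2 doses were given 172.4, 86.2 hours ago.
Total = 382·(1/2)^(172.4/46.8) + 382·(1/2)^(86.2/46.8)
      = 29.726 + 106.56 ≈ 136.29 mg.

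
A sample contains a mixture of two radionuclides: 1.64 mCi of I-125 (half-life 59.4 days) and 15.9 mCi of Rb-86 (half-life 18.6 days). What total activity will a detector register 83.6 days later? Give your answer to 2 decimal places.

1.32 mCi

I-125: 1.64 × (1/2)^(83.6/59.4) = 1.64 × (1/2)^1.4074 ≈ 0.61826 mCi.
Rb-86: 15.9 × (1/2)^(83.6/18.6) = 15.9 × (1/2)^4.4946 ≈ 0.70531 mCi.
Total = 0.61826 + 0.70531 ≈ 1.3236 mCi.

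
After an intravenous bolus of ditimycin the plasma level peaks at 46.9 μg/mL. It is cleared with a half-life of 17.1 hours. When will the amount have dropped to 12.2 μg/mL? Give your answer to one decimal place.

Fraction remaining = 12.2/46.9 ≈ 0.26013.
n = log₂(46.9/12.2) = ln(3.8443)/ln 2 ≈ 1.9427 half-lives.
t = n × t½ = 1.9427 × 17.1 ≈ 33.22 hours.

33.2 hours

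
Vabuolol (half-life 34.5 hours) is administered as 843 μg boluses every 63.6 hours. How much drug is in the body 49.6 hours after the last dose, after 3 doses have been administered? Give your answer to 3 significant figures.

422 μg

The 3 doses were given 176.8, 113.2, 49.6 hours ago.
Total = 843·(1/2)^(176.8/34.5) + 843·(1/2)^(113.2/34.5) + 843·(1/2)^(49.6/34.5)
      = 24.163 + 86.716 + 311.2 ≈ 422.08 μg.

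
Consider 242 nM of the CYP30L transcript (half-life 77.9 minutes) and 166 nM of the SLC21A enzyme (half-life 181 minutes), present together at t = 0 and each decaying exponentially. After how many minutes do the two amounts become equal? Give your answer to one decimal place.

74.4 minutes

Set 242·(1/2)^(t/77.9) = 166·(1/2)^(t/181).
Taking log₂: log₂(242/166) = t·(1/77.9 − 1/181).
log₂(1.4578) = 0.54382; 1/77.9 − 1/181 = 0.0073121.
t = 0.54382 / 0.0073121 ≈ 74.373 minutes.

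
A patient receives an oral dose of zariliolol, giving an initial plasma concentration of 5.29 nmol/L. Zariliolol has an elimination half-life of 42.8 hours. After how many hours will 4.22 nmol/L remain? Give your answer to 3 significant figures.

14.0 hours

Fraction remaining = 4.22/5.29 ≈ 0.79773.
n = log₂(5.29/4.22) = ln(1.2536)/ln 2 ≈ 0.32602 half-lives.
t = n × t½ = 0.32602 × 42.8 ≈ 13.954 hours.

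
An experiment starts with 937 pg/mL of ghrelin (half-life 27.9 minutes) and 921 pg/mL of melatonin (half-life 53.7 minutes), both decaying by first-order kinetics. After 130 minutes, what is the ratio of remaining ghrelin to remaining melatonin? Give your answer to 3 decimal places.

ghrelin: 937 × (1/2)^(130/27.9) = 937 × (1/2)^4.6595 ≈ 37.076 pg/mL.
melatonin: 921 × (1/2)^(130/53.7) = 921 × (1/2)^2.4209 ≈ 171.99 pg/mL.
Ratio ≈ 37.076 / 171.99 ≈ 0.21557.

0.216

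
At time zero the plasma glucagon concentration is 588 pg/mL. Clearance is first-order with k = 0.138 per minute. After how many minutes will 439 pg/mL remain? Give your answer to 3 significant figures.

2.12 minutes

t½ = ln 2 / k = 0.69315 / 0.138 ≈ 5.0228 minutes.
Fraction remaining = 439/588 ≈ 0.7466.
n = log₂(588/439) = ln(1.3394)/ln 2 ≈ 0.4216 half-lives.
t = n × t½ = 0.4216 × 5.0228 ≈ 2.1176 minutes.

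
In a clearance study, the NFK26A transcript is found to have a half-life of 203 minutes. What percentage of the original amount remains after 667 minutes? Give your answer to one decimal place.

n = 667/203 ≈ 3.2857 half-lives.
Fraction remaining = (1/2)^3.2857 ≈ 0.10254, i.e. 10.254%.

10.3%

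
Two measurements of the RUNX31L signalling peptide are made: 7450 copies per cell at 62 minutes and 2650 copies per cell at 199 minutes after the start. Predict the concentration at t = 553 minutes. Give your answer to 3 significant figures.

Over Δt = 199 − 62 = 137 minutes, the level fell by a factor of 7450/2650 ≈ 2.8113.
n = log₂(2.8113) ≈ 1.4912 half-lives, so t½ = 137/1.4912 ≈ 91.869 minutes.
From t = 199 to t = 553: 2650 × (1/2)^((553−199)/91.869) ≈ 183.35 copies per cell.

183 copies per cell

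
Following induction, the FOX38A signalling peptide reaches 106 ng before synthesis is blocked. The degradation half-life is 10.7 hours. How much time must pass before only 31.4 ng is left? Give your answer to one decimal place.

Fraction remaining = 31.4/106 ≈ 0.29623.
n = log₂(106/31.4) = ln(3.3758)/ln 2 ≈ 1.7552 half-lives.
t = n × t½ = 1.7552 × 10.7 ≈ 18.781 hours.

18.8 hours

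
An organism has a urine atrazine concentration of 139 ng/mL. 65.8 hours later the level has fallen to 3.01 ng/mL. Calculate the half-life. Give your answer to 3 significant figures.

11.9 hours

A/A₀ = 3.01/139 ≈ 0.021655.
n = log₂(46.179) ≈ 5.5292 half-lives elapsed in 65.8 hours.
t½ = 65.8/5.5292 ≈ 11.901 hours.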